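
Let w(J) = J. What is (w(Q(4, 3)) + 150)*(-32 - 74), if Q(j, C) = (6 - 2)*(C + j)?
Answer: -18868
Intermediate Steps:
Q(j, C) = 4*C + 4*j (Q(j, C) = 4*(C + j) = 4*C + 4*j)
(w(Q(4, 3)) + 150)*(-32 - 74) = ((4*3 + 4*4) + 150)*(-32 - 74) = ((12 + 16) + 150)*(-106) = (28 + 150)*(-106) = 178*(-106) = -18868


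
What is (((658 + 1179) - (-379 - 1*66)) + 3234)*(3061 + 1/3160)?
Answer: 13338737419/790 ≈ 1.6884e+7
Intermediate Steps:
(((658 + 1179) - (-379 - 1*66)) + 3234)*(3061 + 1/3160) = ((1837 - (-379 - 66)) + 3234)*(3061 + 1/3160) = ((1837 - 1*(-445)) + 3234)*(9672761/3160) = ((1837 + 445) + 3234)*(9672761/3160) = (2282 + 3234)*(9672761/3160) = 5516*(9672761/3160) = 13338737419/790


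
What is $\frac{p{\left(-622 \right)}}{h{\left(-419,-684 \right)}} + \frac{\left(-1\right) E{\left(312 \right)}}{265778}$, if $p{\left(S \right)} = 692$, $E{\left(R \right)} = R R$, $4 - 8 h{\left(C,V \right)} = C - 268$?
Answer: $\frac{702041152}{91826299} \approx 7.6453$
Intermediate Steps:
$h{\left(C,V \right)} = 34 - \frac{C}{8}$ ($h{\left(C,V \right)} = \frac{1}{2} - \frac{C - 268}{8} = \frac{1}{2} - \frac{-268 + C}{8} = \frac{1}{2} - \left(- \frac{67}{2} + \frac{C}{8}\right) = 34 - \frac{C}{8}$)
$E{\left(R \right)} = R^{2}$
$\frac{p{\left(-622 \right)}}{h{\left(-419,-684 \right)}} + \frac{\left(-1\right) E{\left(312 \right)}}{265778} = \frac{692}{34 - - \frac{419}{8}} + \frac{\left(-1\right) 312^{2}}{265778} = \frac{692}{34 + \frac{419}{8}} + \left(-1\right) 97344 \cdot \frac{1}{265778} = \frac{692}{\frac{691}{8}} - \frac{48672}{132889} = 692 \cdot \frac{8}{691} - \frac{48672}{132889} = \frac{5536}{691} - \frac{48672}{132889} = \frac{702041152}{91826299}$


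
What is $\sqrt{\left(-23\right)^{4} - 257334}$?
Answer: $\sqrt{22507} \approx 150.02$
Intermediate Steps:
$\sqrt{\left(-23\right)^{4} - 257334} = \sqrt{279841 - 257334} = \sqrt{22507}$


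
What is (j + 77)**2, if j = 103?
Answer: 32400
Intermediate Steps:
(j + 77)**2 = (103 + 77)**2 = 180**2 = 32400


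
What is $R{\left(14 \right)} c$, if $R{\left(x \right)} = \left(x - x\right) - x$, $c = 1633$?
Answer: $-22862$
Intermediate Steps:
$R{\left(x \right)} = - x$ ($R{\left(x \right)} = 0 - x = - x$)
$R{\left(14 \right)} c = \left(-1\right) 14 \cdot 1633 = \left(-14\right) 1633 = -22862$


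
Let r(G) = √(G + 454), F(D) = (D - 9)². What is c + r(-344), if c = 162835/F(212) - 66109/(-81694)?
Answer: 552652699/116087174 + √110 ≈ 15.249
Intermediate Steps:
F(D) = (-9 + D)²
c = 552652699/116087174 (c = 162835/((-9 + 212)²) - 66109/(-81694) = 162835/(203²) - 66109*(-1/81694) = 162835/41209 + 66109/81694 = 162835*(1/41209) + 66109/81694 = 5615/1421 + 66109/81694 = 552652699/116087174 ≈ 4.7607)
r(G) = √(454 + G)
c + r(-344) = 552652699/116087174 + √(454 - 344) = 552652699/116087174 + √110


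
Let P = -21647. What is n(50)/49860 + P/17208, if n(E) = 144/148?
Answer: -1109283307/881823960 ≈ -1.2579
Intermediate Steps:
n(E) = 36/37 (n(E) = 144*(1/148) = 36/37)
n(50)/49860 + P/17208 = (36/37)/49860 - 21647/17208 = (36/37)*(1/49860) - 21647*1/17208 = 1/51245 - 21647/17208 = -1109283307/881823960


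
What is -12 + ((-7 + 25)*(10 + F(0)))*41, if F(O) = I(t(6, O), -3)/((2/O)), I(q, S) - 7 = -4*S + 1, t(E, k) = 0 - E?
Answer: 7368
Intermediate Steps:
t(E, k) = -E
I(q, S) = 8 - 4*S (I(q, S) = 7 + (-4*S + 1) = 7 + (1 - 4*S) = 8 - 4*S)
F(O) = 10*O (F(O) = (8 - 4*(-3))/((2/O)) = (8 + 12)*(O/2) = 20*(O/2) = 10*O)
-12 + ((-7 + 25)*(10 + F(0)))*41 = -12 + ((-7 + 25)*(10 + 10*0))*41 = -12 + (18*(10 + 0))*41 = -12 + (18*10)*41 = -12 + 180*41 = -12 + 7380 = 7368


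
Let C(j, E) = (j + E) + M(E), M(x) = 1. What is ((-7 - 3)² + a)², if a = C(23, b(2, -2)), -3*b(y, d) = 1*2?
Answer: 136900/9 ≈ 15211.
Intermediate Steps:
b(y, d) = -⅔ (b(y, d) = -2/3 = -⅓*2 = -⅔)
C(j, E) = 1 + E + j (C(j, E) = (j + E) + 1 = (E + j) + 1 = 1 + E + j)
a = 70/3 (a = 1 - ⅔ + 23 = 70/3 ≈ 23.333)
((-7 - 3)² + a)² = ((-7 - 3)² + 70/3)² = ((-10)² + 70/3)² = (100 + 70/3)² = (370/3)² = 136900/9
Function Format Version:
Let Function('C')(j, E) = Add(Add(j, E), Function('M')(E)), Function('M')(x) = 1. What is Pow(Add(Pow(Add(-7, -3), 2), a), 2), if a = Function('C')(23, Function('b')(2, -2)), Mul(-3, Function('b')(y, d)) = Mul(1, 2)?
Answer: Rational(136900, 9) ≈ 15211.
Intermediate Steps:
Function('b')(y, d) = Rational(-2, 3) (Function('b')(y, d) = Mul(Rational(-1, 3), Mul(1, 2)) = Mul(Rational(-1, 3), 2) = Rational(-2, 3))
Function('C')(j, E) = Add(1, E, j) (Function('C')(j, E) = Add(Add(j, E), 1) = Add(Add(E, j), 1) = Add(1, E, j))
a = Rational(70, 3) (a = Add(1, Rational(-2, 3), 23) = Rational(70, 3) ≈ 23.333)
Pow(Add(Pow(Add(-7, -3), 2), a), 2) = Pow(Add(Pow(Add(-7, -3), 2), Rational(70, 3)), 2) = Pow(Add(Pow(-10, 2), Rational(70, 3)), 2) = Pow(Add(100, Rational(70, 3)), 2) = Pow(Rational(370, 3), 2) = Rational(136900, 9)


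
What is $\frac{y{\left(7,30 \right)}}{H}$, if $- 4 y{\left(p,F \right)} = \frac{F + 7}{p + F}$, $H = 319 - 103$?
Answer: $- \frac{1}{864} \approx -0.0011574$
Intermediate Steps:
$H = 216$
$y{\left(p,F \right)} = - \frac{7 + F}{4 \left(F + p\right)}$ ($y{\left(p,F \right)} = - \frac{\left(F + 7\right) \frac{1}{p + F}}{4} = - \frac{\left(7 + F\right) \frac{1}{F + p}}{4} = - \frac{\frac{1}{F + p} \left(7 + F\right)}{4} = - \frac{7 + F}{4 \left(F + p\right)}$)
$\frac{y{\left(7,30 \right)}}{H} = \frac{\frac{1}{4} \frac{1}{30 + 7} \left(-7 - 30\right)}{216} = \frac{-7 - 30}{4 \cdot 37} \cdot \frac{1}{216} = \frac{1}{4} \cdot \frac{1}{37} \left(-37\right) \frac{1}{216} = \left(- \frac{1}{4}\right) \frac{1}{216} = - \frac{1}{864}$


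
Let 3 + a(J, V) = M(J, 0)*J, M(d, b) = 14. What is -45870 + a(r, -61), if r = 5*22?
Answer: -44333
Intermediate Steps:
r = 110
a(J, V) = -3 + 14*J
-45870 + a(r, -61) = -45870 + (-3 + 14*110) = -45870 + (-3 + 1540) = -45870 + 1537 = -44333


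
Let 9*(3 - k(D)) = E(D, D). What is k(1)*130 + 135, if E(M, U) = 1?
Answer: 4595/9 ≈ 510.56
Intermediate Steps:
k(D) = 26/9 (k(D) = 3 - 1/9*1 = 3 - 1/9 = 26/9)
k(1)*130 + 135 = (26/9)*130 + 135 = 3380/9 + 135 = 4595/9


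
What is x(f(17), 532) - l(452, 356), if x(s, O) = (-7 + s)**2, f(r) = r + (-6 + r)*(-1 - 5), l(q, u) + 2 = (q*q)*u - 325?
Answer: -72728761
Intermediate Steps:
l(q, u) = -327 + u*q**2 (l(q, u) = -2 + ((q*q)*u - 325) = -2 + (q**2*u - 325) = -2 + (u*q**2 - 325) = -2 + (-325 + u*q**2) = -327 + u*q**2)
f(r) = 36 - 5*r (f(r) = r + (-6 + r)*(-6) = r + (36 - 6*r) = 36 - 5*r)
x(f(17), 532) - l(452, 356) = (-7 + (36 - 5*17))**2 - (-327 + 356*452**2) = (-7 + (36 - 85))**2 - (-327 + 356*204304) = (-7 - 49)**2 - (-327 + 72732224) = (-56)**2 - 1*72731897 = 3136 - 72731897 = -72728761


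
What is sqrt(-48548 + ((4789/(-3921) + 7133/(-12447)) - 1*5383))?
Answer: I*sqrt(1585955392618330371)/5422743 ≈ 232.23*I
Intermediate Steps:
sqrt(-48548 + ((4789/(-3921) + 7133/(-12447)) - 1*5383)) = sqrt(-48548 + ((4789*(-1/3921) + 7133*(-1/12447)) - 5383)) = sqrt(-48548 + ((-4789/3921 - 7133/12447) - 5383)) = sqrt(-48548 + (-29192392/16268229 - 5383)) = sqrt(-48548 - 87601069099/16268229) = sqrt(-877391050591/16268229) = I*sqrt(1585955392618330371)/5422743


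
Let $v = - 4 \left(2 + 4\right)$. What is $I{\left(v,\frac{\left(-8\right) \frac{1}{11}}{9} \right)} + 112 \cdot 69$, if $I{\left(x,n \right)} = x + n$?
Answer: $\frac{762688}{99} \approx 7703.9$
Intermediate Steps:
$v = -24$ ($v = \left(-4\right) 6 = -24$)
$I{\left(x,n \right)} = n + x$
$I{\left(v,\frac{\left(-8\right) \frac{1}{11}}{9} \right)} + 112 \cdot 69 = \left(\frac{\left(-8\right) \frac{1}{11}}{9} - 24\right) + 112 \cdot 69 = \left(\left(-8\right) \frac{1}{11} \cdot \frac{1}{9} - 24\right) + 7728 = \left(\left(- \frac{8}{11}\right) \frac{1}{9} - 24\right) + 7728 = \left(- \frac{8}{99} - 24\right) + 7728 = - \frac{2384}{99} + 7728 = \frac{762688}{99}$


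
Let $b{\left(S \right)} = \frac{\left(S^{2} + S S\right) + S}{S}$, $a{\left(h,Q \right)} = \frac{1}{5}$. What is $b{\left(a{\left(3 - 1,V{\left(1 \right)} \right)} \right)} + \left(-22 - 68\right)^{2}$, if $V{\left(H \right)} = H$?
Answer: $\frac{40507}{5} \approx 8101.4$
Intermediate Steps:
$a{\left(h,Q \right)} = \frac{1}{5}$
$b{\left(S \right)} = \frac{S + 2 S^{2}}{S}$ ($b{\left(S \right)} = \frac{\left(S^{2} + S^{2}\right) + S}{S} = \frac{2 S^{2} + S}{S} = \frac{S + 2 S^{2}}{S}$)
$b{\left(a{\left(3 - 1,V{\left(1 \right)} \right)} \right)} + \left(-22 - 68\right)^{2} = \left(1 + 2 \cdot \frac{1}{5}\right) + \left(-22 - 68\right)^{2} = \left(1 + \frac{2}{5}\right) + \left(-90\right)^{2} = \frac{7}{5} + 8100 = \frac{40507}{5}$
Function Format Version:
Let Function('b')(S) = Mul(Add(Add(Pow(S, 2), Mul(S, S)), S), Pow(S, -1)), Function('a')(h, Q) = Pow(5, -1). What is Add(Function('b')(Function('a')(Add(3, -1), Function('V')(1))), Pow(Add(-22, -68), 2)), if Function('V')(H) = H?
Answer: Rational(40507, 5) ≈ 8101.4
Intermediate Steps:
Function('a')(h, Q) = Rational(1, 5)
Function('b')(S) = Mul(Pow(S, -1), Add(S, Mul(2, Pow(S, 2)))) (Function('b')(S) = Mul(Add(Add(Pow(S, 2), Pow(S, 2)), S), Pow(S, -1)) = Mul(Add(Mul(2, Pow(S, 2)), S), Pow(S, -1)) = Mul(Add(S, Mul(2, Pow(S, 2))), Pow(S, -1)) = Mul(Pow(S, -1), Add(S, Mul(2, Pow(S, 2)))))
Add(Function('b')(Function('a')(Add(3, -1), Function('V')(1))), Pow(Add(-22, -68), 2)) = Add(Add(1, Mul(2, Rational(1, 5))), Pow(Add(-22, -68), 2)) = Add(Add(1, Rational(2, 5)), Pow(-90, 2)) = Add(Rational(7, 5), 8100) = Rational(40507, 5)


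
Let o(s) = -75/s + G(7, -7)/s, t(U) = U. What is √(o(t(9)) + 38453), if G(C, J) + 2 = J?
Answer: √345993/3 ≈ 196.07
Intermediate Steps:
G(C, J) = -2 + J
o(s) = -84/s (o(s) = -75/s + (-2 - 7)/s = -75/s - 9/s = -84/s)
√(o(t(9)) + 38453) = √(-84/9 + 38453) = √(-84*⅑ + 38453) = √(-28/3 + 38453) = √(115331/3) = √345993/3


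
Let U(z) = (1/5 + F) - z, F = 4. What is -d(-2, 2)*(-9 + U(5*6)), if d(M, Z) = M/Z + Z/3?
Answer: -58/5 ≈ -11.600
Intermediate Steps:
d(M, Z) = Z/3 + M/Z (d(M, Z) = M/Z + Z*(1/3) = M/Z + Z/3 = Z/3 + M/Z)
U(z) = 21/5 - z (U(z) = (1/5 + 4) - z = 21/5 - z)
-d(-2, 2)*(-9 + U(5*6)) = -((1/3)*2 - 2/2)*(-9 + (21/5 - 5*6)) = -(2/3 - 2*1/2)*(-9 + (21/5 - 1*30)) = -(2/3 - 1)*(-9 + (21/5 - 30)) = -(-1)*(-9 - 129/5)/3 = -(-1)*(-174)/(3*5) = -1*58/5 = -58/5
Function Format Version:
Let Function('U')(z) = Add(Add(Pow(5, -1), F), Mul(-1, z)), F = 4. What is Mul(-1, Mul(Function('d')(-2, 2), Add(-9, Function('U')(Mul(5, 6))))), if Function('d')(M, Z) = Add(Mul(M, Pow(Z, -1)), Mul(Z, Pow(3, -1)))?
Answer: Rational(-58, 5) ≈ -11.600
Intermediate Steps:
Function('d')(M, Z) = Add(Mul(Rational(1, 3), Z), Mul(M, Pow(Z, -1))) (Function('d')(M, Z) = Add(Mul(M, Pow(Z, -1)), Mul(Z, Rational(1, 3))) = Add(Mul(M, Pow(Z, -1)), Mul(Rational(1, 3), Z)) = Add(Mul(Rational(1, 3), Z), Mul(M, Pow(Z, -1))))
Function('U')(z) = Add(Rational(21, 5), Mul(-1, z)) (Function('U')(z) = Add(Add(Pow(5, -1), 4), Mul(-1, z)) = Add(Add(Rational(1, 5), 4), Mul(-1, z)) = Add(Rational(21, 5), Mul(-1, z)))
Mul(-1, Mul(Function('d')(-2, 2), Add(-9, Function('U')(Mul(5, 6))))) = Mul(-1, Mul(Add(Mul(Rational(1, 3), 2), Mul(-2, Pow(2, -1))), Add(-9, Add(Rational(21, 5), Mul(-1, Mul(5, 6)))))) = Mul(-1, Mul(Add(Rational(2, 3), Mul(-2, Rational(1, 2))), Add(-9, Add(Rational(21, 5), Mul(-1, 30))))) = Mul(-1, Mul(Add(Rational(2, 3), -1), Add(-9, Add(Rational(21, 5), -30)))) = Mul(-1, Mul(Rational(-1, 3), Add(-9, Rational(-129, 5)))) = Mul(-1, Mul(Rational(-1, 3), Rational(-174, 5))) = Mul(-1, Rational(58, 5)) = Rational(-58, 5)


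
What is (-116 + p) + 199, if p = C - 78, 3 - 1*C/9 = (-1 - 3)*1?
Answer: 68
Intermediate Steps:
C = 63 (C = 27 - 9*(-1 - 3) = 27 - (-36) = 27 - 9*(-4) = 27 + 36 = 63)
p = -15 (p = 63 - 78 = -15)
(-116 + p) + 199 = (-116 - 15) + 199 = -131 + 199 = 68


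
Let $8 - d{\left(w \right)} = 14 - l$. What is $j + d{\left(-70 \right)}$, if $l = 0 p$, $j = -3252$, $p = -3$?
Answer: $-3258$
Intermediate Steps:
$l = 0$ ($l = 0 \left(-3\right) = 0$)
$d{\left(w \right)} = -6$ ($d{\left(w \right)} = 8 - \left(14 - 0\right) = 8 - \left(14 + 0\right) = 8 - 14 = -6$)
$j + d{\left(-70 \right)} = -3252 - 6 = -3258$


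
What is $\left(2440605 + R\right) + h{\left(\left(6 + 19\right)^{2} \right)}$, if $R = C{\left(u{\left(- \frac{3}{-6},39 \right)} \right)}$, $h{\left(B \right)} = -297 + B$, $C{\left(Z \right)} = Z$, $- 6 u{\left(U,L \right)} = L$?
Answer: $\frac{4881853}{2} \approx 2.4409 \cdot 10^{6}$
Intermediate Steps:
$u{\left(U,L \right)} = - \frac{L}{6}$
$R = - \frac{13}{2}$ ($R = \left(- \frac{1}{6}\right) 39 = - \frac{13}{2} \approx -6.5$)
$\left(2440605 + R\right) + h{\left(\left(6 + 19\right)^{2} \right)} = \left(2440605 - \frac{13}{2}\right) - \left(297 - \left(6 + 19\right)^{2}\right) = \frac{4881197}{2} - \left(297 - 25^{2}\right) = \frac{4881197}{2} + \left(-297 + 625\right) = \frac{4881197}{2} + 328 = \frac{4881853}{2}$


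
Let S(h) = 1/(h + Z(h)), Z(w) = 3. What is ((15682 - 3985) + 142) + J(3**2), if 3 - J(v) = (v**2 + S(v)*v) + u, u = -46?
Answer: 47225/4 ≈ 11806.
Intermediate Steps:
S(h) = 1/(3 + h) (S(h) = 1/(h + 3) = 1/(3 + h))
J(v) = 49 - v**2 - v/(3 + v) (J(v) = 3 - ((v**2 + v/(3 + v)) - 46) = 3 - (-46 + v**2 + v/(3 + v)) = 3 + (46 - v**2 - v/(3 + v)) = 49 - v**2 - v/(3 + v))
((15682 - 3985) + 142) + J(3**2) = ((15682 - 3985) + 142) + (-1*3**2 + (3 + 3**2)*(49 - (3**2)**2))/(3 + 3**2) = (11697 + 142) + (-1*9 + (3 + 9)*(49 - 1*9**2))/(3 + 9) = 11839 + (-9 + 12*(49 - 1*81))/12 = 11839 + (-9 + 12*(49 - 81))/12 = 11839 + (-9 + 12*(-32))/12 = 11839 + (-9 - 384)/12 = 11839 + (1/12)*(-393) = 11839 - 131/4 = 47225/4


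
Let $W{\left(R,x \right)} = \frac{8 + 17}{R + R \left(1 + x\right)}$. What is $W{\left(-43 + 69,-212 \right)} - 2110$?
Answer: $- \frac{2304125}{1092} \approx -2110.0$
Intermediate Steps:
$W{\left(R,x \right)} = \frac{25}{R + R \left(1 + x\right)}$
$W{\left(-43 + 69,-212 \right)} - 2110 = \frac{25}{\left(-43 + 69\right) \left(2 - 212\right)} - 2110 = \frac{25}{26 \left(-210\right)} - 2110 = 25 \cdot \frac{1}{26} \left(- \frac{1}{210}\right) - 2110 = - \frac{5}{1092} - 2110 = - \frac{2304125}{1092}$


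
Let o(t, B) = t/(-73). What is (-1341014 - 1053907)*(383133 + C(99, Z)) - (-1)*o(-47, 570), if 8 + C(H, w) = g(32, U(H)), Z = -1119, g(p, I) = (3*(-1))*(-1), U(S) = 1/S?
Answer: -66981974380777/73 ≈ -9.1756e+11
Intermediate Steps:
U(S) = 1/S
o(t, B) = -t/73 (o(t, B) = t*(-1/73) = -t/73)
g(p, I) = 3 (g(p, I) = -3*(-1) = 3)
C(H, w) = -5 (C(H, w) = -8 + 3 = -5)
(-1341014 - 1053907)*(383133 + C(99, Z)) - (-1)*o(-47, 570) = (-1341014 - 1053907)*(383133 - 5) - (-1)*(-1/73*(-47)) = -2394921*383128 - (-1)*47/73 = -917561292888 - 1*(-47/73) = -917561292888 + 47/73 = -66981974380777/73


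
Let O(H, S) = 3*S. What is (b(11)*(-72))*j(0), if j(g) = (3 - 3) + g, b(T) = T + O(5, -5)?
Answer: 0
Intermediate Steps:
b(T) = -15 + T (b(T) = T + 3*(-5) = T - 15 = -15 + T)
j(g) = g (j(g) = 0 + g = g)
(b(11)*(-72))*j(0) = ((-15 + 11)*(-72))*0 = -4*(-72)*0 = 288*0 = 0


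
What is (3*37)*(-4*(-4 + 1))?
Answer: 1332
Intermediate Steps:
(3*37)*(-4*(-4 + 1)) = 111*(-4*(-3)) = 111*12 = 1332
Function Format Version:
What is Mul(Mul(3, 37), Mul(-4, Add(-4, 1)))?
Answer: 1332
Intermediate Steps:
Mul(Mul(3, 37), Mul(-4, Add(-4, 1))) = Mul(111, Mul(-4, -3)) = Mul(111, 12) = 1332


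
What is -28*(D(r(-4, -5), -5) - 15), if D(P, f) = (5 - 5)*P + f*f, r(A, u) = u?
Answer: -280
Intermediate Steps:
D(P, f) = f**2 (D(P, f) = 0*P + f**2 = 0 + f**2 = f**2)
-28*(D(r(-4, -5), -5) - 15) = -28*((-5)**2 - 15) = -28*(25 - 15) = -28*10 = -280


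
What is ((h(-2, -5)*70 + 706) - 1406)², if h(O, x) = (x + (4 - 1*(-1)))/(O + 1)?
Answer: 490000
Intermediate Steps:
h(O, x) = (5 + x)/(1 + O) (h(O, x) = (x + (4 + 1))/(1 + O) = (x + 5)/(1 + O) = (5 + x)/(1 + O))
((h(-2, -5)*70 + 706) - 1406)² = ((((5 - 5)/(1 - 2))*70 + 706) - 1406)² = (((0/(-1))*70 + 706) - 1406)² = ((-1*0*70 + 706) - 1406)² = ((0*70 + 706) - 1406)² = ((0 + 706) - 1406)² = (706 - 1406)² = (-700)² = 490000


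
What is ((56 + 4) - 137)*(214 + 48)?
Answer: -20174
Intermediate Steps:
((56 + 4) - 137)*(214 + 48) = (60 - 137)*262 = -77*262 = -20174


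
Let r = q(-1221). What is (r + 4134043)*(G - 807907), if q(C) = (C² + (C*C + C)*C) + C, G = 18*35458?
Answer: 307633351495691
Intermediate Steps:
G = 638244
q(C) = C + C² + C*(C + C²) (q(C) = (C² + (C² + C)*C) + C = (C² + (C + C²)*C) + C = (C² + C*(C + C²)) + C = C + C² + C*(C + C²))
r = -1817336400 (r = -1221*(1 + (-1221)² + 2*(-1221)) = -1221*(1 + 1490841 - 2442) = -1221*1488400 = -1817336400)
(r + 4134043)*(G - 807907) = (-1817336400 + 4134043)*(638244 - 807907) = -1813202357*(-169663) = 307633351495691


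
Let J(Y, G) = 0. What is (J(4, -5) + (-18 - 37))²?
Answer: 3025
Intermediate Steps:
(J(4, -5) + (-18 - 37))² = (0 + (-18 - 37))² = (0 - 55)² = (-55)² = 3025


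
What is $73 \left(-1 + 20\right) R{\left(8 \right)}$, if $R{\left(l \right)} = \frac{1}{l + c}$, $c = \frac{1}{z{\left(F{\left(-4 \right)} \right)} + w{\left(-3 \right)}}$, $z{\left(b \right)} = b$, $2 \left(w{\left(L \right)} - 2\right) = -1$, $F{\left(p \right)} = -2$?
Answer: $\frac{1387}{6} \approx 231.17$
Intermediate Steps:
$w{\left(L \right)} = \frac{3}{2}$ ($w{\left(L \right)} = 2 + \frac{1}{2} \left(-1\right) = 2 - \frac{1}{2} = \frac{3}{2}$)
$c = -2$ ($c = \frac{1}{-2 + \frac{3}{2}} = \frac{1}{- \frac{1}{2}} = -2$)
$R{\left(l \right)} = \frac{1}{-2 + l}$ ($R{\left(l \right)} = \frac{1}{l - 2} = \frac{1}{-2 + l}$)
$73 \left(-1 + 20\right) R{\left(8 \right)} = \frac{73 \left(-1 + 20\right)}{-2 + 8} = \frac{73 \cdot 19}{6} = 1387 \cdot \frac{1}{6} = \frac{1387}{6}$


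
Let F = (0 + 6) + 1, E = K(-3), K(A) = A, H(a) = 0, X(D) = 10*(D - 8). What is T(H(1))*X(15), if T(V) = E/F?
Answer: -30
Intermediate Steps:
X(D) = -80 + 10*D (X(D) = 10*(-8 + D) = -80 + 10*D)
E = -3
F = 7 (F = 6 + 1 = 7)
T(V) = -3/7
T(H(1))*X(15) = -3*(-80 + 10*15)/7 = -3*(-80 + 150)/7 = -3/7*70 = -30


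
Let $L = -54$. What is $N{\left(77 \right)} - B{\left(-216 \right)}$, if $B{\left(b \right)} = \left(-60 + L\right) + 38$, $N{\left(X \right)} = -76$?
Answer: $0$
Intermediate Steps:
$B{\left(b \right)} = -76$ ($B{\left(b \right)} = \left(-60 - 54\right) + 38 = -114 + 38 = -76$)
$N{\left(77 \right)} - B{\left(-216 \right)} = -76 - -76 = -76 + 76 = 0$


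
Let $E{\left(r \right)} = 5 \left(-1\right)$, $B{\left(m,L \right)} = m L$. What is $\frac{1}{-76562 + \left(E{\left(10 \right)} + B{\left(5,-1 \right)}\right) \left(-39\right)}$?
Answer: $- \frac{1}{76172} \approx -1.3128 \cdot 10^{-5}$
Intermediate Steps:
$B{\left(m,L \right)} = L m$
$E{\left(r \right)} = -5$
$\frac{1}{-76562 + \left(E{\left(10 \right)} + B{\left(5,-1 \right)}\right) \left(-39\right)} = \frac{1}{-76562 + \left(-5 - 5\right) \left(-39\right)} = \frac{1}{-76562 - -390} = \frac{1}{-76562 + 390} = \frac{1}{-76172} = - \frac{1}{76172}$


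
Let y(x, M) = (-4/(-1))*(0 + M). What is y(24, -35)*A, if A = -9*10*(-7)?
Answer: -88200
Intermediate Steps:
y(x, M) = 4*M (y(x, M) = (-4*(-1))*M = 4*M)
A = 630 (A = -90*(-7) = 630)
y(24, -35)*A = (4*(-35))*630 = -140*630 = -88200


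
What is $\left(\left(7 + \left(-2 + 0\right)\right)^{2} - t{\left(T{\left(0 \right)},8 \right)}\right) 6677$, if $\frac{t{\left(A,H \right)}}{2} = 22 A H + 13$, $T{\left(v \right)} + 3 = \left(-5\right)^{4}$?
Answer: $-1461895765$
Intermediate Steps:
$T{\left(v \right)} = 622$ ($T{\left(v \right)} = -3 + \left(-5\right)^{4} = -3 + 625 = 622$)
$t{\left(A,H \right)} = 26 + 44 A H$ ($t{\left(A,H \right)} = 2 \left(22 A H + 13\right) = 2 \left(13 + 22 A H\right) = 26 + 44 A H$)
$\left(\left(7 + \left(-2 + 0\right)\right)^{2} - t{\left(T{\left(0 \right)},8 \right)}\right) 6677 = \left(\left(7 + \left(-2 + 0\right)\right)^{2} - \left(26 + 44 \cdot 622 \cdot 8\right)\right) 6677 = \left(\left(7 - 2\right)^{2} - \left(26 + 218944\right)\right) 6677 = \left(5^{2} - 218970\right) 6677 = \left(25 - 218970\right) 6677 = \left(-218945\right) 6677 = -1461895765$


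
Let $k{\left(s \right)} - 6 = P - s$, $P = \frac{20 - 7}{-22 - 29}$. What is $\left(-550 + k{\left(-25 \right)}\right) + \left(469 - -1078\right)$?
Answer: $\frac{52415}{51} \approx 1027.7$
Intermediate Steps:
$P = - \frac{13}{51}$ ($P = \frac{13}{-51} = 13 \left(- \frac{1}{51}\right) = - \frac{13}{51} \approx -0.2549$)
$k{\left(s \right)} = \frac{293}{51} - s$ ($k{\left(s \right)} = 6 - \left(\frac{13}{51} + s\right) = \frac{293}{51} - s$)
$\left(-550 + k{\left(-25 \right)}\right) + \left(469 - -1078\right) = \left(-550 + \left(\frac{293}{51} - -25\right)\right) + \left(469 - -1078\right) = \left(-550 + \left(\frac{293}{51} + 25\right)\right) + \left(469 + 1078\right) = \left(-550 + \frac{1568}{51}\right) + 1547 = - \frac{26482}{51} + 1547 = \frac{52415}{51}$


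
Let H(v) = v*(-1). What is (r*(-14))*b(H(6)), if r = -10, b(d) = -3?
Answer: -420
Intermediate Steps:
H(v) = -v
(r*(-14))*b(H(6)) = -10*(-14)*(-3) = 140*(-3) = -420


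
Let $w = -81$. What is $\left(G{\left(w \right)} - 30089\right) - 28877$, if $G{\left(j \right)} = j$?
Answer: $-59047$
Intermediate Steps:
$\left(G{\left(w \right)} - 30089\right) - 28877 = \left(-81 - 30089\right) - 28877 = -30170 - 28877 = -59047$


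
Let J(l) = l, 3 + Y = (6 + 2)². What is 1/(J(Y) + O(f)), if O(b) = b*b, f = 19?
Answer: 1/422 ≈ 0.0023697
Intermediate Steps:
O(b) = b²
Y = 61 (Y = -3 + (6 + 2)² = -3 + 8² = -3 + 64 = 61)
1/(J(Y) + O(f)) = 1/(61 + 19²) = 1/(61 + 361) = 1/422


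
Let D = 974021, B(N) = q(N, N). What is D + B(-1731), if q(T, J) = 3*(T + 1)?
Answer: 968831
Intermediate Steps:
q(T, J) = 3 + 3*T (q(T, J) = 3*(1 + T) = 3 + 3*T)
B(N) = 3 + 3*N
D + B(-1731) = 974021 + (3 + 3*(-1731)) = 974021 + (3 - 5193) = 974021 - 5190 = 968831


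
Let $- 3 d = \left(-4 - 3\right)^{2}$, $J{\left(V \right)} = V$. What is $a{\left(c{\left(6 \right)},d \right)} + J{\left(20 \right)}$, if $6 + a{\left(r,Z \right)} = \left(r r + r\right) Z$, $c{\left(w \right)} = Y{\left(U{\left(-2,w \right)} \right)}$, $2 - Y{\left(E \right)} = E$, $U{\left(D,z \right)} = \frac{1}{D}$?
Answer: $- \frac{1547}{12} \approx -128.92$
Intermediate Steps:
$Y{\left(E \right)} = 2 - E$
$c{\left(w \right)} = \frac{5}{2}$ ($c{\left(w \right)} = 2 - \frac{1}{-2} = 2 - - \frac{1}{2} = 2 + \frac{1}{2} = \frac{5}{2}$)
$d = - \frac{49}{3}$ ($d = - \frac{\left(-4 - 3\right)^{2}}{3} = - \frac{\left(-7\right)^{2}}{3} = \left(- \frac{1}{3}\right) 49 = - \frac{49}{3} \approx -16.333$)
$a{\left(r,Z \right)} = -6 + Z \left(r + r^{2}\right)$ ($a{\left(r,Z \right)} = -6 + \left(r r + r\right) Z = -6 + \left(r^{2} + r\right) Z = -6 + \left(r + r^{2}\right) Z = -6 + Z \left(r + r^{2}\right)$)
$a{\left(c{\left(6 \right)},d \right)} + J{\left(20 \right)} = \left(-6 - \frac{245}{6} - \frac{49 \left(\frac{5}{2}\right)^{2}}{3}\right) + 20 = \left(-6 - \frac{245}{6} - \frac{1225}{12}\right) + 20 = - \frac{1787}{12} + 20 = - \frac{1547}{12}$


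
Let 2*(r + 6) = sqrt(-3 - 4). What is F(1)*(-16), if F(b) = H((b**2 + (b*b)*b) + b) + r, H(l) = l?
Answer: 48 - 8*I*sqrt(7) ≈ 48.0 - 21.166*I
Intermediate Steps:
r = -6 + I*sqrt(7)/2 (r = -6 + sqrt(-3 - 4)/2 = -6 + sqrt(-7)/2 = -6 + (I*sqrt(7))/2 = -6 + I*sqrt(7)/2 ≈ -6.0 + 1.3229*I)
F(b) = -6 + b + b**2 + b**3 + I*sqrt(7)/2 (F(b) = ((b**2 + (b*b)*b) + b) + (-6 + I*sqrt(7)/2) = ((b**2 + b**2*b) + b) + (-6 + I*sqrt(7)/2) = ((b**2 + b**3) + b) + (-6 + I*sqrt(7)/2) = (b + b**2 + b**3) + (-6 + I*sqrt(7)/2) = -6 + b + b**2 + b**3 + I*sqrt(7)/2)
F(1)*(-16) = (-6 + 1 + 1**2 + 1**3 + I*sqrt(7)/2)*(-16) = (-6 + 1 + 1 + 1 + I*sqrt(7)/2)*(-16) = (-3 + I*sqrt(7)/2)*(-16) = 48 - 8*I*sqrt(7)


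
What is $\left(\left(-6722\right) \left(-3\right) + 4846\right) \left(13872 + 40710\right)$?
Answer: $1365204984$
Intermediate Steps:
$\left(\left(-6722\right) \left(-3\right) + 4846\right) \left(13872 + 40710\right) = \left(20166 + 4846\right) 54582 = 25012 \cdot 54582 = 1365204984$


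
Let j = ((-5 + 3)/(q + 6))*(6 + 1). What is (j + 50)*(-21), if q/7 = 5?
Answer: -42756/41 ≈ -1042.8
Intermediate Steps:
q = 35 (q = 7*5 = 35)
j = -14/41 (j = ((-5 + 3)/(35 + 6))*(6 + 1) = -2/41*7 = -14/41 ≈ -0.34146)
(j + 50)*(-21) = (-14/41 + 50)*(-21) = (2036/41)*(-21) = -42756/41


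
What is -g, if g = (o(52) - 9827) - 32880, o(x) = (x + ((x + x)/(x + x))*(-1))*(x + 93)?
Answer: 35312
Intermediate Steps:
o(x) = (-1 + x)*(93 + x) (o(x) = (x + ((2*x)/((2*x)))*(-1))*(93 + x) = (x + ((2*x)*(1/(2*x)))*(-1))*(93 + x) = (x + 1*(-1))*(93 + x) = (x - 1)*(93 + x) = (-1 + x)*(93 + x))
g = -35312 (g = ((-93 + 52² + 92*52) - 9827) - 32880 = ((-93 + 2704 + 4784) - 9827) - 32880 = (7395 - 9827) - 32880 = -2432 - 32880 = -35312)
-g = -1*(-35312) = 35312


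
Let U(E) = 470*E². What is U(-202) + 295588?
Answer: 19473468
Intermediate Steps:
U(-202) + 295588 = 470*(-202)² + 295588 = 470*40804 + 295588 = 19177880 + 295588 = 19473468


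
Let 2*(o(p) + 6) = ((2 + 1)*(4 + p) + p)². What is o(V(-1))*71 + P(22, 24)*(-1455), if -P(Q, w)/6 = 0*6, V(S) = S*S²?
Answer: 1846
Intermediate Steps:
V(S) = S³
P(Q, w) = 0 (P(Q, w) = -0*6 = -6*0 = 0)
o(p) = -6 + (12 + 4*p)²/2 (o(p) = -6 + ((2 + 1)*(4 + p) + p)²/2 = -6 + (3*(4 + p) + p)²/2 = -6 + ((12 + 3*p) + p)²/2 = -6 + (12 + 4*p)²/2)
o(V(-1))*71 + P(22, 24)*(-1455) = (-6 + 8*(3 + (-1)³)²)*71 + 0*(-1455) = (-6 + 8*(3 - 1)²)*71 + 0 = (-6 + 8*2²)*71 + 0 = (-6 + 8*4)*71 + 0 = (-6 + 32)*71 + 0 = 26*71 + 0 = 1846 + 0 = 1846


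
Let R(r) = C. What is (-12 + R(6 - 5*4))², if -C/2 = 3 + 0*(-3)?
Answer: 324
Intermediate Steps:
C = -6 (C = -2*(3 + 0*(-3)) = -2*(3 + 0) = -2*3 = -6)
R(r) = -6
(-12 + R(6 - 5*4))² = (-12 - 6)² = (-18)² = 324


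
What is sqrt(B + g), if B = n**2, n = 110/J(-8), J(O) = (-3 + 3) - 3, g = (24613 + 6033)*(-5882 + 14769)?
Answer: sqrt(2451171118)/3 ≈ 16503.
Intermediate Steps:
g = 272351002 (g = 30646*8887 = 272351002)
J(O) = -3 (J(O) = 0 - 3 = -3)
n = -110/3 (n = 110/(-3) = 110*(-1/3) = -110/3 ≈ -36.667)
B = 12100/9 (B = (-110/3)**2 = 12100/9 ≈ 1344.4)
sqrt(B + g) = sqrt(12100/9 + 272351002) = sqrt(2451171118/9) = sqrt(2451171118)/3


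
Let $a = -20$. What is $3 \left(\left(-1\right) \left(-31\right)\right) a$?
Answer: $-1860$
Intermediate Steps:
$3 \left(\left(-1\right) \left(-31\right)\right) a = 3 \left(\left(-1\right) \left(-31\right)\right) \left(-20\right) = 3 \cdot 31 \left(-20\right) = 93 \left(-20\right) = -1860$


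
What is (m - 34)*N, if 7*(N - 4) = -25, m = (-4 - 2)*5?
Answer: -192/7 ≈ -27.429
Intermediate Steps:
m = -30 (m = -6*5 = -30)
N = 3/7 (N = 4 + (⅐)*(-25) = 4 - 25/7 = 3/7 ≈ 0.42857)
(m - 34)*N = (-30 - 34)*(3/7) = -64*3/7 = -192/7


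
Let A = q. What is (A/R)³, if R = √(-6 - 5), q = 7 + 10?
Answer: 4913*I*√11/121 ≈ 134.67*I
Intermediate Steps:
q = 17
A = 17
R = I*√11 (R = √(-11) = I*√11 ≈ 3.3166*I)
(A/R)³ = (17/((I*√11)))³ = (17*(-I*√11/11))³ = (-17*I*√11/11)³ = 4913*I*√11/121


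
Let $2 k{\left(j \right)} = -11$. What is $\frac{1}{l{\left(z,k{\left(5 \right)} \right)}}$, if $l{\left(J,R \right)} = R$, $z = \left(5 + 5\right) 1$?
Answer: $- \frac{2}{11} \approx -0.18182$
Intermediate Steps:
$k{\left(j \right)} = - \frac{11}{2}$ ($k{\left(j \right)} = \frac{1}{2} \left(-11\right) = - \frac{11}{2}$)
$z = 10$ ($z = 10 \cdot 1 = 10$)
$\frac{1}{l{\left(z,k{\left(5 \right)} \right)}} = \frac{1}{- \frac{11}{2}} = - \frac{2}{11}$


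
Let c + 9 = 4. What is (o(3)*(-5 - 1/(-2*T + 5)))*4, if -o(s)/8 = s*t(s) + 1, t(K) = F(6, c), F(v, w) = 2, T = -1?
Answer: 1152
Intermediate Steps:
c = -5 (c = -9 + 4 = -5)
t(K) = 2
o(s) = -8 - 16*s (o(s) = -8*(s*2 + 1) = -8*(2*s + 1) = -8*(1 + 2*s) = -8 - 16*s)
(o(3)*(-5 - 1/(-2*T + 5)))*4 = ((-8 - 16*3)*(-5 - 1/(-2*(-1) + 5)))*4 = ((-8 - 48)*(-5 - 1/(2 + 5)))*4 = -56*(-5 - 1/7)*4 = -56*(-5 - 1*⅐)*4 = -56*(-5 - ⅐)*4 = -56*(-36/7)*4 = 288*4 = 1152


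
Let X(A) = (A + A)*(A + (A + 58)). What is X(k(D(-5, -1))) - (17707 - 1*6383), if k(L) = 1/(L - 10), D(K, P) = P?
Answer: -1371476/121 ≈ -11335.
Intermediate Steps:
k(L) = 1/(-10 + L)
X(A) = 2*A*(58 + 2*A) (X(A) = (2*A)*(A + (58 + A)) = (2*A)*(58 + 2*A) = 2*A*(58 + 2*A))
X(k(D(-5, -1))) - (17707 - 1*6383) = 4*(29 + 1/(-10 - 1))/(-10 - 1) - (17707 - 1*6383) = 4*(29 + 1/(-11))/(-11) - (17707 - 6383) = 4*(-1/11)*(29 - 1/11) - 1*11324 = 4*(-1/11)*(318/11) - 11324 = -1272/121 - 11324 = -1371476/121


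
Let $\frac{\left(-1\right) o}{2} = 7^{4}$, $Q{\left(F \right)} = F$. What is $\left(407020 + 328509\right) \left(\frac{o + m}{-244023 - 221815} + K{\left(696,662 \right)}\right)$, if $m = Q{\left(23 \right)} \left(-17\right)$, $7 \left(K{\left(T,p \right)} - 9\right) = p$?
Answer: $\frac{248438821983629}{3260866} \approx 7.6188 \cdot 10^{7}$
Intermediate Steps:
$o = -4802$ ($o = - 2 \cdot 7^{4} = \left(-2\right) 2401 = -4802$)
$K{\left(T,p \right)} = 9 + \frac{p}{7}$
$m = -391$ ($m = 23 \left(-17\right) = -391$)
$\left(407020 + 328509\right) \left(\frac{o + m}{-244023 - 221815} + K{\left(696,662 \right)}\right) = \left(407020 + 328509\right) \left(\frac{-4802 - 391}{-244023 - 221815} + \left(9 + \frac{1}{7} \cdot 662\right)\right) = 735529 \left(- \frac{5193}{-465838} + \left(9 + \frac{662}{7}\right)\right) = 735529 \left(\left(-5193\right) \left(- \frac{1}{465838}\right) + \frac{725}{7}\right) = 735529 \left(\frac{5193}{465838} + \frac{725}{7}\right) = 735529 \cdot \frac{337768901}{3260866} = \frac{248438821983629}{3260866}$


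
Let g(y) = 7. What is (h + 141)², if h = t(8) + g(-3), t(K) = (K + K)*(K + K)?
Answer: 163216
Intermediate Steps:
t(K) = 4*K² (t(K) = (2*K)*(2*K) = 4*K²)
h = 263 (h = 4*8² + 7 = 4*64 + 7 = 256 + 7 = 263)
(h + 141)² = (263 + 141)² = 404² = 163216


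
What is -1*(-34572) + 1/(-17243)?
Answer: 596124995/17243 ≈ 34572.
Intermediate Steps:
-1*(-34572) + 1/(-17243) = 34572 - 1/17243 = 596124995/17243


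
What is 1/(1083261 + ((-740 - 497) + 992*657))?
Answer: 1/1733768 ≈ 5.7678e-7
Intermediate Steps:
1/(1083261 + ((-740 - 497) + 992*657)) = 1/(1083261 + (-1237 + 651744)) = 1/(1083261 + 650507) = 1/1733768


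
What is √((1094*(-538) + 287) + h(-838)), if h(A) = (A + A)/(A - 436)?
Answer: I*√4871577191/91 ≈ 767.0*I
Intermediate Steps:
h(A) = 2*A/(-436 + A) (h(A) = (2*A)/(-436 + A) = 2*A/(-436 + A))
√((1094*(-538) + 287) + h(-838)) = √((1094*(-538) + 287) + 2*(-838)/(-436 - 838)) = √((-588572 + 287) + 2*(-838)/(-1274)) = √(-588285 + 2*(-838)*(-1/1274)) = √(-588285 + 838/637) = √(-374736707/637) = I*√4871577191/91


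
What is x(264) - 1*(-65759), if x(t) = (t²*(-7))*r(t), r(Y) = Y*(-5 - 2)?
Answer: 901653215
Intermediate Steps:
r(Y) = -7*Y (r(Y) = Y*(-7) = -7*Y)
x(t) = 49*t³ (x(t) = (t²*(-7))*(-7*t) = (-7*t²)*(-7*t) = 49*t³)
x(264) - 1*(-65759) = 49*264³ - 1*(-65759) = 49*18399744 + 65759 = 901587456 + 65759 = 901653215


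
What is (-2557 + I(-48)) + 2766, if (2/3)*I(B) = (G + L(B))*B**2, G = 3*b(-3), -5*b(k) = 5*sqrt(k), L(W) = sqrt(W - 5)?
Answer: 209 - 10368*I*sqrt(3) + 3456*I*sqrt(53) ≈ 209.0 + 7202.2*I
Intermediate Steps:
L(W) = sqrt(-5 + W)
b(k) = -sqrt(k)
G = -3*I*sqrt(3) (G = 3*(-sqrt(-3)) = 3*(-I*sqrt(3)) = -3*I*sqrt(3) ≈ -5.1962*I)
I(B) = 3*B**2*(sqrt(-5 + B) - 3*I*sqrt(3))/2 (I(B) = 3*((-3*I*sqrt(3) + sqrt(-5 + B))*B**2)/2 = 3*((sqrt(-5 + B) - 3*I*sqrt(3))*B**2)/2 = 3*(B**2*(sqrt(-5 + B) - 3*I*sqrt(3)))/2 = 3*B**2*(sqrt(-5 + B) - 3*I*sqrt(3))/2)
(-2557 + I(-48)) + 2766 = (-2557 + (3/2)*(-48)**2*(sqrt(-5 - 48) - 3*I*sqrt(3))) + 2766 = (-2557 + (3/2)*2304*(sqrt(-53) - 3*I*sqrt(3))) + 2766 = (-2557 + (3/2)*2304*(I*sqrt(53) - 3*I*sqrt(3))) + 2766 = (-2557 + (-10368*I*sqrt(3) + 3456*I*sqrt(53))) + 2766 = (-2557 - 10368*I*sqrt(3) + 3456*I*sqrt(53)) + 2766 = 209 - 10368*I*sqrt(3) + 3456*I*sqrt(53)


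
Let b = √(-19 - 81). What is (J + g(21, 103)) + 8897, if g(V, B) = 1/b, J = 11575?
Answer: 20472 - I/10 ≈ 20472.0 - 0.1*I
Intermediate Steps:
b = 10*I (b = √(-100) = 10*I ≈ 10.0*I)
g(V, B) = -I/10 (g(V, B) = 1/(10*I) = -I/10)
(J + g(21, 103)) + 8897 = (11575 - I/10) + 8897 = 20472 - I/10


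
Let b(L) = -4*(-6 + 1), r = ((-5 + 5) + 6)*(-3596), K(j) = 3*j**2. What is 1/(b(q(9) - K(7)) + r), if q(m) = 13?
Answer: -1/21556 ≈ -4.6391e-5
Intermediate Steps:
r = -21576 (r = (0 + 6)*(-3596) = 6*(-3596) = -21576)
b(L) = 20 (b(L) = -4*(-5) = 20)
1/(b(q(9) - K(7)) + r) = 1/(20 - 21576) = 1/(-21556) = -1/21556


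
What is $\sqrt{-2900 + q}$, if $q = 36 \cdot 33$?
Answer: $4 i \sqrt{107} \approx 41.376 i$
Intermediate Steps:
$q = 1188$
$\sqrt{-2900 + q} = \sqrt{-2900 + 1188} = \sqrt{-1712} = 4 i \sqrt{107}$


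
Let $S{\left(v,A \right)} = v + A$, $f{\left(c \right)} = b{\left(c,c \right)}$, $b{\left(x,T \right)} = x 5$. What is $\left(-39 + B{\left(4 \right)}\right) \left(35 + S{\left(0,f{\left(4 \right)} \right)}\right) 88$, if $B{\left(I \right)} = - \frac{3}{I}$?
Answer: $-192390$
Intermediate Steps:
$b{\left(x,T \right)} = 5 x$
$f{\left(c \right)} = 5 c$
$S{\left(v,A \right)} = A + v$
$\left(-39 + B{\left(4 \right)}\right) \left(35 + S{\left(0,f{\left(4 \right)} \right)}\right) 88 = \left(-39 - \frac{3}{4}\right) \left(35 + \left(5 \cdot 4 + 0\right)\right) 88 = \left(-39 - \frac{3}{4}\right) \left(35 + \left(20 + 0\right)\right) 88 = \left(-39 - \frac{3}{4}\right) \left(35 + 20\right) 88 = \left(- \frac{159}{4}\right) 55 \cdot 88 = \left(- \frac{8745}{4}\right) 88 = -192390$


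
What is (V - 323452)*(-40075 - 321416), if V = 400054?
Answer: -27690933582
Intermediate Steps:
(V - 323452)*(-40075 - 321416) = (400054 - 323452)*(-40075 - 321416) = 76602*(-361491) = -27690933582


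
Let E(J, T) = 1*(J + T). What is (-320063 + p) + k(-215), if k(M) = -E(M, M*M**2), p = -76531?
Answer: 9541996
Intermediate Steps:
E(J, T) = J + T
k(M) = -M - M**3 (k(M) = -(M + M*M**2) = -(M + M**3) = -M - M**3)
(-320063 + p) + k(-215) = (-320063 - 76531) + (-1*(-215) - 1*(-215)**3) = -396594 + (215 - 1*(-9938375)) = -396594 + (215 + 9938375) = -396594 + 9938590 = 9541996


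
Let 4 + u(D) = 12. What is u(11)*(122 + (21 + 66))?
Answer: 1672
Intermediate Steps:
u(D) = 8 (u(D) = -4 + 12 = 8)
u(11)*(122 + (21 + 66)) = 8*(122 + (21 + 66)) = 8*(122 + 87) = 8*209 = 1672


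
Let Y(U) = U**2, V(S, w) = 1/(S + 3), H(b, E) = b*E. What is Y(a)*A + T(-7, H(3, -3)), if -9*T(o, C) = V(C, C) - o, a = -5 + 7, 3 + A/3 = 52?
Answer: 31711/54 ≈ 587.24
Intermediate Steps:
A = 147 (A = -9 + 3*52 = -9 + 156 = 147)
H(b, E) = E*b
a = 2
V(S, w) = 1/(3 + S)
T(o, C) = -1/(9*(3 + C)) + o/9 (T(o, C) = -(1/(3 + C) - o)/9 = -1/(9*(3 + C)) + o/9)
Y(a)*A + T(-7, H(3, -3)) = 2**2*147 + (-1 - 7*(3 - 3*3))/(9*(3 - 3*3)) = 4*147 + (-1 - 7*(3 - 9))/(9*(3 - 9)) = 588 + (1/9)*(-1 - 7*(-6))/(-6) = 588 + (1/9)*(-1/6)*(-1 + 42) = 588 + (1/9)*(-1/6)*41 = 588 - 41/54 = 31711/54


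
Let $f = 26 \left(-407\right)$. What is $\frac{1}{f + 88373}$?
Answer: $\frac{1}{77791} \approx 1.2855 \cdot 10^{-5}$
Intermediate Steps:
$f = -10582$
$\frac{1}{f + 88373} = \frac{1}{-10582 + 88373} = \frac{1}{77791}$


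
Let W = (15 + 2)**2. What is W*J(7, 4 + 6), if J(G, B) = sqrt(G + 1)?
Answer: 578*sqrt(2) ≈ 817.42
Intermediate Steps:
J(G, B) = sqrt(1 + G)
W = 289 (W = 17**2 = 289)
W*J(7, 4 + 6) = 289*sqrt(1 + 7) = 289*sqrt(8) = 289*(2*sqrt(2)) = 578*sqrt(2)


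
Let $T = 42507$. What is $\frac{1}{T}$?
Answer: $\frac{1}{42507} \approx 2.3526 \cdot 10^{-5}$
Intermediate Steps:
$\frac{1}{T} = \frac{1}{42507}$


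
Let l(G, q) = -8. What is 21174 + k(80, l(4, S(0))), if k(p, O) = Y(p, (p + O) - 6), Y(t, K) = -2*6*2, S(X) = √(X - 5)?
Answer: 21150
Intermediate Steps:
S(X) = √(-5 + X)
Y(t, K) = -24 (Y(t, K) = -12*2 = -24)
k(p, O) = -24
21174 + k(80, l(4, S(0))) = 21174 - 24 = 21150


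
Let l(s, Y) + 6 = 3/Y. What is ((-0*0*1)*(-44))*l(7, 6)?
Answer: 0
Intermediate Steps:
l(s, Y) = -6 + 3/Y
((-0*0*1)*(-44))*l(7, 6) = ((-0*0*1)*(-44))*(-6 + 3/6) = ((-5*0*1)*(-44))*(-6 + 3*(⅙)) = ((0*1)*(-44))*(-6 + ½) = (0*(-44))*(-11/2) = 0*(-11/2) = 0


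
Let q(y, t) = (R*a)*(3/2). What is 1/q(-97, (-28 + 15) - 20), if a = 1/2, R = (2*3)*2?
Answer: ⅑ ≈ 0.11111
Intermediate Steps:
R = 12 (R = 6*2 = 12)
a = ½ ≈ 0.50000
q(y, t) = 9 (q(y, t) = (12*(½))*(3/2) = 6*(3*(½)) = 6*(3/2) = 9)
1/q(-97, (-28 + 15) - 20) = 1/9 = ⅑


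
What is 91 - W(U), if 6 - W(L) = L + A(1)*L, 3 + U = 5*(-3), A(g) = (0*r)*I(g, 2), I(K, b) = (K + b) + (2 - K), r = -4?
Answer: 67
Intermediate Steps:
I(K, b) = 2 + b
A(g) = 0 (A(g) = (0*(-4))*(2 + 2) = 0*4 = 0)
U = -18 (U = -3 + 5*(-3) = -3 - 15 = -18)
W(L) = 6 - L (W(L) = 6 - (L + 0*L) = 6 - (L + 0) = 6 - L)
91 - W(U) = 91 - (6 - 1*(-18)) = 91 - (6 + 18) = 91 - 1*24 = 91 - 24 = 67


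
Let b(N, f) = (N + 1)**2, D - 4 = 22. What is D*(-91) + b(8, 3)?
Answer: -2285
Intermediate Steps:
D = 26 (D = 4 + 22 = 26)
b(N, f) = (1 + N)**2
D*(-91) + b(8, 3) = 26*(-91) + (1 + 8)**2 = -2366 + 9**2 = -2366 + 81 = -2285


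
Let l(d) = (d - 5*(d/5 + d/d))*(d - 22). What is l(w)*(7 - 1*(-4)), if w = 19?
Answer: 165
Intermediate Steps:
l(d) = 110 - 5*d (l(d) = (d - 5*(d*(1/5) + 1))*(-22 + d) = (d - 5*(d/5 + 1))*(-22 + d) = (d - 5*(1 + d/5))*(-22 + d) = (d + (-5 - d))*(-22 + d) = -5*(-22 + d) = 110 - 5*d)
l(w)*(7 - 1*(-4)) = (110 - 5*19)*(7 - 1*(-4)) = (110 - 95)*(7 + 4) = 15*11 = 165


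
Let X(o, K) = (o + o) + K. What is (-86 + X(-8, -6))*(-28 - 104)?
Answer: 14256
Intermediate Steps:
X(o, K) = K + 2*o (X(o, K) = 2*o + K = K + 2*o)
(-86 + X(-8, -6))*(-28 - 104) = (-86 + (-6 + 2*(-8)))*(-28 - 104) = (-86 + (-6 - 16))*(-132) = (-86 - 22)*(-132) = -108*(-132) = 14256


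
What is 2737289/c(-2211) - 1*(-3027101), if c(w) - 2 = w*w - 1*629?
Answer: 14796151552583/4887894 ≈ 3.0271e+6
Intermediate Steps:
c(w) = -627 + w² (c(w) = 2 + (w*w - 1*629) = 2 + (w² - 629) = 2 + (-629 + w²) = -627 + w²)
2737289/c(-2211) - 1*(-3027101) = 2737289/(-627 + (-2211)²) - 1*(-3027101) = 2737289/(-627 + 4888521) + 3027101 = 2737289/4887894 + 3027101 = 14796151552583/4887894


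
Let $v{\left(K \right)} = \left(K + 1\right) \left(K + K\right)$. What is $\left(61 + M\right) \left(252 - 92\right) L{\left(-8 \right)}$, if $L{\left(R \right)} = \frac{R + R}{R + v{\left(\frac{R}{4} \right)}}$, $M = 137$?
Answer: $126720$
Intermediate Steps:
$v{\left(K \right)} = 2 K \left(1 + K\right)$ ($v{\left(K \right)} = \left(1 + K\right) 2 K = 2 K \left(1 + K\right)$)
$L{\left(R \right)} = \frac{2 R}{R + \frac{R \left(1 + \frac{R}{4}\right)}{2}}$ ($L{\left(R \right)} = \frac{R + R}{R + 2 \frac{R}{4} \left(1 + \frac{R}{4}\right)} = \frac{2 R}{R + 2 R \frac{1}{4} \left(1 + R \frac{1}{4}\right)} = \frac{2 R}{R + 2 \frac{R}{4} \left(1 + \frac{R}{4}\right)} = \frac{2 R}{R + \frac{R \left(1 + \frac{R}{4}\right)}{2}}$)
$\left(61 + M\right) \left(252 - 92\right) L{\left(-8 \right)} = \left(61 + 137\right) \left(252 - 92\right) \frac{16}{12 - 8} = 198 \cdot 160 \cdot \frac{16}{4} = 31680 \cdot 16 \cdot \frac{1}{4} = 31680 \cdot 4 = 126720$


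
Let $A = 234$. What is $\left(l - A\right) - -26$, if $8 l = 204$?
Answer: $- \frac{365}{2} \approx -182.5$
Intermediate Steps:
$l = \frac{51}{2}$ ($l = \frac{1}{8} \cdot 204 = \frac{51}{2} \approx 25.5$)
$\left(l - A\right) - -26 = \left(\frac{51}{2} - 234\right) - -26 = \left(\frac{51}{2} - 234\right) + \left(-111 + 137\right) = - \frac{417}{2} + 26 = - \frac{365}{2}$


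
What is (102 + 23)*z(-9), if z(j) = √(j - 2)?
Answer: 125*I*√11 ≈ 414.58*I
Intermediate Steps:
z(j) = √(-2 + j)
(102 + 23)*z(-9) = (102 + 23)*√(-2 - 9) = 125*√(-11) = 125*(I*√11) = 125*I*√11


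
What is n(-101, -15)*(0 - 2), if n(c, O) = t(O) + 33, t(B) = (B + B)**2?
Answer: -1866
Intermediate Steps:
t(B) = 4*B**2 (t(B) = (2*B)**2 = 4*B**2)
n(c, O) = 33 + 4*O**2 (n(c, O) = 4*O**2 + 33 = 33 + 4*O**2)
n(-101, -15)*(0 - 2) = (33 + 4*(-15)**2)*(0 - 2) = (33 + 4*225)*(-2) = (33 + 900)*(-2) = 933*(-2) = -1866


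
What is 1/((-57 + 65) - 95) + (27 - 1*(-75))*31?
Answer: 275093/87 ≈ 3162.0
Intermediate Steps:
1/((-57 + 65) - 95) + (27 - 1*(-75))*31 = 1/(8 - 95) + (27 + 75)*31 = 1/(-87) + 102*31 = -1/87 + 3162 = 275093/87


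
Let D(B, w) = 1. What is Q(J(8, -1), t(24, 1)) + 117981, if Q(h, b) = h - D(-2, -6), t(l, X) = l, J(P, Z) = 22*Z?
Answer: 117958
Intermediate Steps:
Q(h, b) = -1 + h (Q(h, b) = h - 1*1 = h - 1 = -1 + h)
Q(J(8, -1), t(24, 1)) + 117981 = (-1 + 22*(-1)) + 117981 = (-1 - 22) + 117981 = -23 + 117981 = 117958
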